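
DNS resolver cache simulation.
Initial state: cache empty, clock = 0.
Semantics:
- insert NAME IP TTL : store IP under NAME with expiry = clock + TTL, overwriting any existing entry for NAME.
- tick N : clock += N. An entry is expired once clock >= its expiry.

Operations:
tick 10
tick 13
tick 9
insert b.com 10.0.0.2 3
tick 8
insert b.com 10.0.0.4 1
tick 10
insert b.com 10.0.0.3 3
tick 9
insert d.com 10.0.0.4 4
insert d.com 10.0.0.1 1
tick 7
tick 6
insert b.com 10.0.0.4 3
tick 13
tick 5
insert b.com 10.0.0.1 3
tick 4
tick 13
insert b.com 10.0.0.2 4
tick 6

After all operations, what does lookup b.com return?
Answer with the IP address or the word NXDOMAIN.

Op 1: tick 10 -> clock=10.
Op 2: tick 13 -> clock=23.
Op 3: tick 9 -> clock=32.
Op 4: insert b.com -> 10.0.0.2 (expiry=32+3=35). clock=32
Op 5: tick 8 -> clock=40. purged={b.com}
Op 6: insert b.com -> 10.0.0.4 (expiry=40+1=41). clock=40
Op 7: tick 10 -> clock=50. purged={b.com}
Op 8: insert b.com -> 10.0.0.3 (expiry=50+3=53). clock=50
Op 9: tick 9 -> clock=59. purged={b.com}
Op 10: insert d.com -> 10.0.0.4 (expiry=59+4=63). clock=59
Op 11: insert d.com -> 10.0.0.1 (expiry=59+1=60). clock=59
Op 12: tick 7 -> clock=66. purged={d.com}
Op 13: tick 6 -> clock=72.
Op 14: insert b.com -> 10.0.0.4 (expiry=72+3=75). clock=72
Op 15: tick 13 -> clock=85. purged={b.com}
Op 16: tick 5 -> clock=90.
Op 17: insert b.com -> 10.0.0.1 (expiry=90+3=93). clock=90
Op 18: tick 4 -> clock=94. purged={b.com}
Op 19: tick 13 -> clock=107.
Op 20: insert b.com -> 10.0.0.2 (expiry=107+4=111). clock=107
Op 21: tick 6 -> clock=113. purged={b.com}
lookup b.com: not in cache (expired or never inserted)

Answer: NXDOMAIN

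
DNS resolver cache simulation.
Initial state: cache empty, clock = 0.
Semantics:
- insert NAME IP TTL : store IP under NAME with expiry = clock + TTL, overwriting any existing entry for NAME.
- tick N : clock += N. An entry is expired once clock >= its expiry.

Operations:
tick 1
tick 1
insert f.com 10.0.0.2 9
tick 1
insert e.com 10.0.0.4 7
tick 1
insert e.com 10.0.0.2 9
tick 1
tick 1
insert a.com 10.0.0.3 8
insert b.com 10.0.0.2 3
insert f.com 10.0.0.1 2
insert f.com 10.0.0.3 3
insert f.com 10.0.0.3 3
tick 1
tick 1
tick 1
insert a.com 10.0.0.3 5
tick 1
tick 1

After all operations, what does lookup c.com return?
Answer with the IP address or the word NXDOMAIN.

Op 1: tick 1 -> clock=1.
Op 2: tick 1 -> clock=2.
Op 3: insert f.com -> 10.0.0.2 (expiry=2+9=11). clock=2
Op 4: tick 1 -> clock=3.
Op 5: insert e.com -> 10.0.0.4 (expiry=3+7=10). clock=3
Op 6: tick 1 -> clock=4.
Op 7: insert e.com -> 10.0.0.2 (expiry=4+9=13). clock=4
Op 8: tick 1 -> clock=5.
Op 9: tick 1 -> clock=6.
Op 10: insert a.com -> 10.0.0.3 (expiry=6+8=14). clock=6
Op 11: insert b.com -> 10.0.0.2 (expiry=6+3=9). clock=6
Op 12: insert f.com -> 10.0.0.1 (expiry=6+2=8). clock=6
Op 13: insert f.com -> 10.0.0.3 (expiry=6+3=9). clock=6
Op 14: insert f.com -> 10.0.0.3 (expiry=6+3=9). clock=6
Op 15: tick 1 -> clock=7.
Op 16: tick 1 -> clock=8.
Op 17: tick 1 -> clock=9. purged={b.com,f.com}
Op 18: insert a.com -> 10.0.0.3 (expiry=9+5=14). clock=9
Op 19: tick 1 -> clock=10.
Op 20: tick 1 -> clock=11.
lookup c.com: not in cache (expired or never inserted)

Answer: NXDOMAIN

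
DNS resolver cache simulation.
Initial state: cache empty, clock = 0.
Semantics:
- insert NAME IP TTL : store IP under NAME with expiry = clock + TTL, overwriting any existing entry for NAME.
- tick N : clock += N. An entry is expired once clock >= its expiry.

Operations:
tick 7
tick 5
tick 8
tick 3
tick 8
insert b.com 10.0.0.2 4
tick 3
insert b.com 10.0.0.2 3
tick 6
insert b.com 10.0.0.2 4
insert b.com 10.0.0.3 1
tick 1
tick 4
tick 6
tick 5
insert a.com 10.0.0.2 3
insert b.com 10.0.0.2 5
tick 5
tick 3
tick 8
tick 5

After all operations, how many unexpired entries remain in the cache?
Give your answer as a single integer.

Op 1: tick 7 -> clock=7.
Op 2: tick 5 -> clock=12.
Op 3: tick 8 -> clock=20.
Op 4: tick 3 -> clock=23.
Op 5: tick 8 -> clock=31.
Op 6: insert b.com -> 10.0.0.2 (expiry=31+4=35). clock=31
Op 7: tick 3 -> clock=34.
Op 8: insert b.com -> 10.0.0.2 (expiry=34+3=37). clock=34
Op 9: tick 6 -> clock=40. purged={b.com}
Op 10: insert b.com -> 10.0.0.2 (expiry=40+4=44). clock=40
Op 11: insert b.com -> 10.0.0.3 (expiry=40+1=41). clock=40
Op 12: tick 1 -> clock=41. purged={b.com}
Op 13: tick 4 -> clock=45.
Op 14: tick 6 -> clock=51.
Op 15: tick 5 -> clock=56.
Op 16: insert a.com -> 10.0.0.2 (expiry=56+3=59). clock=56
Op 17: insert b.com -> 10.0.0.2 (expiry=56+5=61). clock=56
Op 18: tick 5 -> clock=61. purged={a.com,b.com}
Op 19: tick 3 -> clock=64.
Op 20: tick 8 -> clock=72.
Op 21: tick 5 -> clock=77.
Final cache (unexpired): {} -> size=0

Answer: 0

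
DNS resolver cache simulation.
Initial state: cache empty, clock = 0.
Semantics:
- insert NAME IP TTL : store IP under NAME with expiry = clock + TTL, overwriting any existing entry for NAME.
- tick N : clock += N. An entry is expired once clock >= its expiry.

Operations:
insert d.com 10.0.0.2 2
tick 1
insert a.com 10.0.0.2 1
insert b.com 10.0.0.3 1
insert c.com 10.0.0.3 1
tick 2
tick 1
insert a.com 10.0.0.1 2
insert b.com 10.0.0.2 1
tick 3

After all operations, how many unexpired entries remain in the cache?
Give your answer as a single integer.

Op 1: insert d.com -> 10.0.0.2 (expiry=0+2=2). clock=0
Op 2: tick 1 -> clock=1.
Op 3: insert a.com -> 10.0.0.2 (expiry=1+1=2). clock=1
Op 4: insert b.com -> 10.0.0.3 (expiry=1+1=2). clock=1
Op 5: insert c.com -> 10.0.0.3 (expiry=1+1=2). clock=1
Op 6: tick 2 -> clock=3. purged={a.com,b.com,c.com,d.com}
Op 7: tick 1 -> clock=4.
Op 8: insert a.com -> 10.0.0.1 (expiry=4+2=6). clock=4
Op 9: insert b.com -> 10.0.0.2 (expiry=4+1=5). clock=4
Op 10: tick 3 -> clock=7. purged={a.com,b.com}
Final cache (unexpired): {} -> size=0

Answer: 0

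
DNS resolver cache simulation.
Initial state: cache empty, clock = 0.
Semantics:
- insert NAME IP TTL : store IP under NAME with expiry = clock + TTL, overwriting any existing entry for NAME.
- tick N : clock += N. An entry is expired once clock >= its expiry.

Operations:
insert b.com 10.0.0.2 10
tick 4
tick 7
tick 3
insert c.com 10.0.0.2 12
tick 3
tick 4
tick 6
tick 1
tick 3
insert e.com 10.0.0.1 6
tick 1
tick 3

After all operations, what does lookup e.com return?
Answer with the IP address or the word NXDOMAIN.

Answer: 10.0.0.1

Derivation:
Op 1: insert b.com -> 10.0.0.2 (expiry=0+10=10). clock=0
Op 2: tick 4 -> clock=4.
Op 3: tick 7 -> clock=11. purged={b.com}
Op 4: tick 3 -> clock=14.
Op 5: insert c.com -> 10.0.0.2 (expiry=14+12=26). clock=14
Op 6: tick 3 -> clock=17.
Op 7: tick 4 -> clock=21.
Op 8: tick 6 -> clock=27. purged={c.com}
Op 9: tick 1 -> clock=28.
Op 10: tick 3 -> clock=31.
Op 11: insert e.com -> 10.0.0.1 (expiry=31+6=37). clock=31
Op 12: tick 1 -> clock=32.
Op 13: tick 3 -> clock=35.
lookup e.com: present, ip=10.0.0.1 expiry=37 > clock=35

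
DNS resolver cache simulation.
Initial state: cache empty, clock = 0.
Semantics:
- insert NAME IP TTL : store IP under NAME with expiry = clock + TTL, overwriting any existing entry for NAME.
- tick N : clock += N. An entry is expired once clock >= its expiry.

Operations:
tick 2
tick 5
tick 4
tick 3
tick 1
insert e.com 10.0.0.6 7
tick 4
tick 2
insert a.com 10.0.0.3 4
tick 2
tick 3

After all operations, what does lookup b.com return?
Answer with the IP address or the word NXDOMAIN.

Op 1: tick 2 -> clock=2.
Op 2: tick 5 -> clock=7.
Op 3: tick 4 -> clock=11.
Op 4: tick 3 -> clock=14.
Op 5: tick 1 -> clock=15.
Op 6: insert e.com -> 10.0.0.6 (expiry=15+7=22). clock=15
Op 7: tick 4 -> clock=19.
Op 8: tick 2 -> clock=21.
Op 9: insert a.com -> 10.0.0.3 (expiry=21+4=25). clock=21
Op 10: tick 2 -> clock=23. purged={e.com}
Op 11: tick 3 -> clock=26. purged={a.com}
lookup b.com: not in cache (expired or never inserted)

Answer: NXDOMAIN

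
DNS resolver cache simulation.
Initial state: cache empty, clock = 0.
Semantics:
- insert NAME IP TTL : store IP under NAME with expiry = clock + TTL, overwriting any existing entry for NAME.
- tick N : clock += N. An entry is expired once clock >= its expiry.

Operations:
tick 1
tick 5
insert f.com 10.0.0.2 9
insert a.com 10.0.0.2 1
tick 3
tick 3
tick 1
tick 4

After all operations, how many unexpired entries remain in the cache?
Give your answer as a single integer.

Op 1: tick 1 -> clock=1.
Op 2: tick 5 -> clock=6.
Op 3: insert f.com -> 10.0.0.2 (expiry=6+9=15). clock=6
Op 4: insert a.com -> 10.0.0.2 (expiry=6+1=7). clock=6
Op 5: tick 3 -> clock=9. purged={a.com}
Op 6: tick 3 -> clock=12.
Op 7: tick 1 -> clock=13.
Op 8: tick 4 -> clock=17. purged={f.com}
Final cache (unexpired): {} -> size=0

Answer: 0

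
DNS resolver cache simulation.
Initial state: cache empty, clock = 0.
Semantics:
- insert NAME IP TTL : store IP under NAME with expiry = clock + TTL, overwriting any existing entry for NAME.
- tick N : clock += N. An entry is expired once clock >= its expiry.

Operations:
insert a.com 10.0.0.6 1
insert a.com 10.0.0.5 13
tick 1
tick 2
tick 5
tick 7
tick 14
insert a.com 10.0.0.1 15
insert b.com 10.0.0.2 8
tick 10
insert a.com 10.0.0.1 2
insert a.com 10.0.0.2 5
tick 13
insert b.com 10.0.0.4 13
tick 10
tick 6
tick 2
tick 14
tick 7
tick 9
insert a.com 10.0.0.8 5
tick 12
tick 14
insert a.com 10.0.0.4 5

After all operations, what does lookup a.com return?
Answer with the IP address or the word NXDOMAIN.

Answer: 10.0.0.4

Derivation:
Op 1: insert a.com -> 10.0.0.6 (expiry=0+1=1). clock=0
Op 2: insert a.com -> 10.0.0.5 (expiry=0+13=13). clock=0
Op 3: tick 1 -> clock=1.
Op 4: tick 2 -> clock=3.
Op 5: tick 5 -> clock=8.
Op 6: tick 7 -> clock=15. purged={a.com}
Op 7: tick 14 -> clock=29.
Op 8: insert a.com -> 10.0.0.1 (expiry=29+15=44). clock=29
Op 9: insert b.com -> 10.0.0.2 (expiry=29+8=37). clock=29
Op 10: tick 10 -> clock=39. purged={b.com}
Op 11: insert a.com -> 10.0.0.1 (expiry=39+2=41). clock=39
Op 12: insert a.com -> 10.0.0.2 (expiry=39+5=44). clock=39
Op 13: tick 13 -> clock=52. purged={a.com}
Op 14: insert b.com -> 10.0.0.4 (expiry=52+13=65). clock=52
Op 15: tick 10 -> clock=62.
Op 16: tick 6 -> clock=68. purged={b.com}
Op 17: tick 2 -> clock=70.
Op 18: tick 14 -> clock=84.
Op 19: tick 7 -> clock=91.
Op 20: tick 9 -> clock=100.
Op 21: insert a.com -> 10.0.0.8 (expiry=100+5=105). clock=100
Op 22: tick 12 -> clock=112. purged={a.com}
Op 23: tick 14 -> clock=126.
Op 24: insert a.com -> 10.0.0.4 (expiry=126+5=131). clock=126
lookup a.com: present, ip=10.0.0.4 expiry=131 > clock=126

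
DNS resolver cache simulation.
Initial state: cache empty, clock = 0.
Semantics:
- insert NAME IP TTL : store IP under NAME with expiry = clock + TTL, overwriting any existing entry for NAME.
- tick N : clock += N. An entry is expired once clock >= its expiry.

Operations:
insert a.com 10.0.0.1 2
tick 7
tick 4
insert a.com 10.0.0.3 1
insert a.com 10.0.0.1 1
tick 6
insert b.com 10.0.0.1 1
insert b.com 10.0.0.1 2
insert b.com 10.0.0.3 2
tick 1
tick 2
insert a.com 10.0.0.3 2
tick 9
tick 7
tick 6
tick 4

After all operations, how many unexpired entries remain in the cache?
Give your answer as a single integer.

Answer: 0

Derivation:
Op 1: insert a.com -> 10.0.0.1 (expiry=0+2=2). clock=0
Op 2: tick 7 -> clock=7. purged={a.com}
Op 3: tick 4 -> clock=11.
Op 4: insert a.com -> 10.0.0.3 (expiry=11+1=12). clock=11
Op 5: insert a.com -> 10.0.0.1 (expiry=11+1=12). clock=11
Op 6: tick 6 -> clock=17. purged={a.com}
Op 7: insert b.com -> 10.0.0.1 (expiry=17+1=18). clock=17
Op 8: insert b.com -> 10.0.0.1 (expiry=17+2=19). clock=17
Op 9: insert b.com -> 10.0.0.3 (expiry=17+2=19). clock=17
Op 10: tick 1 -> clock=18.
Op 11: tick 2 -> clock=20. purged={b.com}
Op 12: insert a.com -> 10.0.0.3 (expiry=20+2=22). clock=20
Op 13: tick 9 -> clock=29. purged={a.com}
Op 14: tick 7 -> clock=36.
Op 15: tick 6 -> clock=42.
Op 16: tick 4 -> clock=46.
Final cache (unexpired): {} -> size=0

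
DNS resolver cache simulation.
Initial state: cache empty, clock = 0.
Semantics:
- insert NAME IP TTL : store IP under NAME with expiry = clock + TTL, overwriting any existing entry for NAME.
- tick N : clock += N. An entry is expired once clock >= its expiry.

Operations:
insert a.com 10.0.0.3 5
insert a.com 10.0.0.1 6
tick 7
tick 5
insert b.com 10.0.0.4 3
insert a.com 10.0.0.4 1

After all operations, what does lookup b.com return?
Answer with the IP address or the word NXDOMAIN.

Op 1: insert a.com -> 10.0.0.3 (expiry=0+5=5). clock=0
Op 2: insert a.com -> 10.0.0.1 (expiry=0+6=6). clock=0
Op 3: tick 7 -> clock=7. purged={a.com}
Op 4: tick 5 -> clock=12.
Op 5: insert b.com -> 10.0.0.4 (expiry=12+3=15). clock=12
Op 6: insert a.com -> 10.0.0.4 (expiry=12+1=13). clock=12
lookup b.com: present, ip=10.0.0.4 expiry=15 > clock=12

Answer: 10.0.0.4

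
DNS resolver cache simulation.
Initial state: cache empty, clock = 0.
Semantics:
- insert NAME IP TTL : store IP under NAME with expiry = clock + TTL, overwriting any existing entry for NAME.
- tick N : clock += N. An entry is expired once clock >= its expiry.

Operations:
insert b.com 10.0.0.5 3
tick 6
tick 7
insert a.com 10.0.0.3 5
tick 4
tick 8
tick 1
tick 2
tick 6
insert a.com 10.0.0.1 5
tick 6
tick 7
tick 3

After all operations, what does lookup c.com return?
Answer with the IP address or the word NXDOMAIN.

Answer: NXDOMAIN

Derivation:
Op 1: insert b.com -> 10.0.0.5 (expiry=0+3=3). clock=0
Op 2: tick 6 -> clock=6. purged={b.com}
Op 3: tick 7 -> clock=13.
Op 4: insert a.com -> 10.0.0.3 (expiry=13+5=18). clock=13
Op 5: tick 4 -> clock=17.
Op 6: tick 8 -> clock=25. purged={a.com}
Op 7: tick 1 -> clock=26.
Op 8: tick 2 -> clock=28.
Op 9: tick 6 -> clock=34.
Op 10: insert a.com -> 10.0.0.1 (expiry=34+5=39). clock=34
Op 11: tick 6 -> clock=40. purged={a.com}
Op 12: tick 7 -> clock=47.
Op 13: tick 3 -> clock=50.
lookup c.com: not in cache (expired or never inserted)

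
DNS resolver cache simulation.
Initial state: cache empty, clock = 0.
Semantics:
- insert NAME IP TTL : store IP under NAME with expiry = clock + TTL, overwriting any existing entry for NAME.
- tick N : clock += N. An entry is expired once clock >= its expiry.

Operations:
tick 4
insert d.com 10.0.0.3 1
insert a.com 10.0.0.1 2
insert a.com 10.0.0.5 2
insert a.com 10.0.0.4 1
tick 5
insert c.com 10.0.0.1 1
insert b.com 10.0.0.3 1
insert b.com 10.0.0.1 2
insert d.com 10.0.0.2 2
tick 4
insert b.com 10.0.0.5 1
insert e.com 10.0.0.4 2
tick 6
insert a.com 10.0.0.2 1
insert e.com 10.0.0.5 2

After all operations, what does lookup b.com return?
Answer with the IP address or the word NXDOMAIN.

Op 1: tick 4 -> clock=4.
Op 2: insert d.com -> 10.0.0.3 (expiry=4+1=5). clock=4
Op 3: insert a.com -> 10.0.0.1 (expiry=4+2=6). clock=4
Op 4: insert a.com -> 10.0.0.5 (expiry=4+2=6). clock=4
Op 5: insert a.com -> 10.0.0.4 (expiry=4+1=5). clock=4
Op 6: tick 5 -> clock=9. purged={a.com,d.com}
Op 7: insert c.com -> 10.0.0.1 (expiry=9+1=10). clock=9
Op 8: insert b.com -> 10.0.0.3 (expiry=9+1=10). clock=9
Op 9: insert b.com -> 10.0.0.1 (expiry=9+2=11). clock=9
Op 10: insert d.com -> 10.0.0.2 (expiry=9+2=11). clock=9
Op 11: tick 4 -> clock=13. purged={b.com,c.com,d.com}
Op 12: insert b.com -> 10.0.0.5 (expiry=13+1=14). clock=13
Op 13: insert e.com -> 10.0.0.4 (expiry=13+2=15). clock=13
Op 14: tick 6 -> clock=19. purged={b.com,e.com}
Op 15: insert a.com -> 10.0.0.2 (expiry=19+1=20). clock=19
Op 16: insert e.com -> 10.0.0.5 (expiry=19+2=21). clock=19
lookup b.com: not in cache (expired or never inserted)

Answer: NXDOMAIN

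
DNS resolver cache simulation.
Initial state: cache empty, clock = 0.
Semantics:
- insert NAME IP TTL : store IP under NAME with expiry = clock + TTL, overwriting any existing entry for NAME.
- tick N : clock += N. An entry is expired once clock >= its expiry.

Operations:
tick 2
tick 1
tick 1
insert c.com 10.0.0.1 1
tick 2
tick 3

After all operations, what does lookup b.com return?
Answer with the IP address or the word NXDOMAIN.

Op 1: tick 2 -> clock=2.
Op 2: tick 1 -> clock=3.
Op 3: tick 1 -> clock=4.
Op 4: insert c.com -> 10.0.0.1 (expiry=4+1=5). clock=4
Op 5: tick 2 -> clock=6. purged={c.com}
Op 6: tick 3 -> clock=9.
lookup b.com: not in cache (expired or never inserted)

Answer: NXDOMAIN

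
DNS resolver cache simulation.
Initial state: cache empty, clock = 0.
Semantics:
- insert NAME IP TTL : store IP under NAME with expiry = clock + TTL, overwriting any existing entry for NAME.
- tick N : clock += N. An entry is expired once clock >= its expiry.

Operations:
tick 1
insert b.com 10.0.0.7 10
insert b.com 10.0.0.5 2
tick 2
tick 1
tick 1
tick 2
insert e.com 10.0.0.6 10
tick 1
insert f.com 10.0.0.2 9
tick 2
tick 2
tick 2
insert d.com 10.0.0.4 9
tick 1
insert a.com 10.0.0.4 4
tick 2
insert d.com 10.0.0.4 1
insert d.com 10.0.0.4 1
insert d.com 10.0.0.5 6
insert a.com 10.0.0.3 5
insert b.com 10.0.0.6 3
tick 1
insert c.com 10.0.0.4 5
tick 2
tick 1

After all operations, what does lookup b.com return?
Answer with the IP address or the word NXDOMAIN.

Answer: NXDOMAIN

Derivation:
Op 1: tick 1 -> clock=1.
Op 2: insert b.com -> 10.0.0.7 (expiry=1+10=11). clock=1
Op 3: insert b.com -> 10.0.0.5 (expiry=1+2=3). clock=1
Op 4: tick 2 -> clock=3. purged={b.com}
Op 5: tick 1 -> clock=4.
Op 6: tick 1 -> clock=5.
Op 7: tick 2 -> clock=7.
Op 8: insert e.com -> 10.0.0.6 (expiry=7+10=17). clock=7
Op 9: tick 1 -> clock=8.
Op 10: insert f.com -> 10.0.0.2 (expiry=8+9=17). clock=8
Op 11: tick 2 -> clock=10.
Op 12: tick 2 -> clock=12.
Op 13: tick 2 -> clock=14.
Op 14: insert d.com -> 10.0.0.4 (expiry=14+9=23). clock=14
Op 15: tick 1 -> clock=15.
Op 16: insert a.com -> 10.0.0.4 (expiry=15+4=19). clock=15
Op 17: tick 2 -> clock=17. purged={e.com,f.com}
Op 18: insert d.com -> 10.0.0.4 (expiry=17+1=18). clock=17
Op 19: insert d.com -> 10.0.0.4 (expiry=17+1=18). clock=17
Op 20: insert d.com -> 10.0.0.5 (expiry=17+6=23). clock=17
Op 21: insert a.com -> 10.0.0.3 (expiry=17+5=22). clock=17
Op 22: insert b.com -> 10.0.0.6 (expiry=17+3=20). clock=17
Op 23: tick 1 -> clock=18.
Op 24: insert c.com -> 10.0.0.4 (expiry=18+5=23). clock=18
Op 25: tick 2 -> clock=20. purged={b.com}
Op 26: tick 1 -> clock=21.
lookup b.com: not in cache (expired or never inserted)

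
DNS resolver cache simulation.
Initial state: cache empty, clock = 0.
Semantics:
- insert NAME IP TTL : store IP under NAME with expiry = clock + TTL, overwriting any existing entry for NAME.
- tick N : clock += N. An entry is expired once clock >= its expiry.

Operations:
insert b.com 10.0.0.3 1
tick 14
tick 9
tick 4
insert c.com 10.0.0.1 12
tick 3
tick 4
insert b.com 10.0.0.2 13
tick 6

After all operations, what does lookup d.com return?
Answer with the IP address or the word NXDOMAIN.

Op 1: insert b.com -> 10.0.0.3 (expiry=0+1=1). clock=0
Op 2: tick 14 -> clock=14. purged={b.com}
Op 3: tick 9 -> clock=23.
Op 4: tick 4 -> clock=27.
Op 5: insert c.com -> 10.0.0.1 (expiry=27+12=39). clock=27
Op 6: tick 3 -> clock=30.
Op 7: tick 4 -> clock=34.
Op 8: insert b.com -> 10.0.0.2 (expiry=34+13=47). clock=34
Op 9: tick 6 -> clock=40. purged={c.com}
lookup d.com: not in cache (expired or never inserted)

Answer: NXDOMAIN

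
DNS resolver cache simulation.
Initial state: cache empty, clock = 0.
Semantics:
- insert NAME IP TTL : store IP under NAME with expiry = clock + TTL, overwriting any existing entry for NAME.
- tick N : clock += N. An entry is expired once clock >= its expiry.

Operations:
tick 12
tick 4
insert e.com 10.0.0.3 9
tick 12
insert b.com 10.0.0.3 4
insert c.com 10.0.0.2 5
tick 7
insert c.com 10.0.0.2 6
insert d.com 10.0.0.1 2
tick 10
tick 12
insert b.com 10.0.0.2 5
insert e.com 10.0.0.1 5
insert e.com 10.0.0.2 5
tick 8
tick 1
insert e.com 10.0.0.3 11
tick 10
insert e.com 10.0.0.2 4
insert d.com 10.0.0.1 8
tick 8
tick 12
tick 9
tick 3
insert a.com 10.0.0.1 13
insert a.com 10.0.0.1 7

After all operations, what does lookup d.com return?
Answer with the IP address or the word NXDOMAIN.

Op 1: tick 12 -> clock=12.
Op 2: tick 4 -> clock=16.
Op 3: insert e.com -> 10.0.0.3 (expiry=16+9=25). clock=16
Op 4: tick 12 -> clock=28. purged={e.com}
Op 5: insert b.com -> 10.0.0.3 (expiry=28+4=32). clock=28
Op 6: insert c.com -> 10.0.0.2 (expiry=28+5=33). clock=28
Op 7: tick 7 -> clock=35. purged={b.com,c.com}
Op 8: insert c.com -> 10.0.0.2 (expiry=35+6=41). clock=35
Op 9: insert d.com -> 10.0.0.1 (expiry=35+2=37). clock=35
Op 10: tick 10 -> clock=45. purged={c.com,d.com}
Op 11: tick 12 -> clock=57.
Op 12: insert b.com -> 10.0.0.2 (expiry=57+5=62). clock=57
Op 13: insert e.com -> 10.0.0.1 (expiry=57+5=62). clock=57
Op 14: insert e.com -> 10.0.0.2 (expiry=57+5=62). clock=57
Op 15: tick 8 -> clock=65. purged={b.com,e.com}
Op 16: tick 1 -> clock=66.
Op 17: insert e.com -> 10.0.0.3 (expiry=66+11=77). clock=66
Op 18: tick 10 -> clock=76.
Op 19: insert e.com -> 10.0.0.2 (expiry=76+4=80). clock=76
Op 20: insert d.com -> 10.0.0.1 (expiry=76+8=84). clock=76
Op 21: tick 8 -> clock=84. purged={d.com,e.com}
Op 22: tick 12 -> clock=96.
Op 23: tick 9 -> clock=105.
Op 24: tick 3 -> clock=108.
Op 25: insert a.com -> 10.0.0.1 (expiry=108+13=121). clock=108
Op 26: insert a.com -> 10.0.0.1 (expiry=108+7=115). clock=108
lookup d.com: not in cache (expired or never inserted)

Answer: NXDOMAIN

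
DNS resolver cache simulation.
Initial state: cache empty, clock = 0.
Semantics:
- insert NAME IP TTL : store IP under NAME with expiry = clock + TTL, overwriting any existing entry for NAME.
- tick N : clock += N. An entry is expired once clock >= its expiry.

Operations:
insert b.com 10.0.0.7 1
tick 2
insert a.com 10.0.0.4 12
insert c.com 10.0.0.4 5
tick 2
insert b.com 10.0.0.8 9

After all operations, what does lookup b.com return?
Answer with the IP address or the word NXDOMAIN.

Op 1: insert b.com -> 10.0.0.7 (expiry=0+1=1). clock=0
Op 2: tick 2 -> clock=2. purged={b.com}
Op 3: insert a.com -> 10.0.0.4 (expiry=2+12=14). clock=2
Op 4: insert c.com -> 10.0.0.4 (expiry=2+5=7). clock=2
Op 5: tick 2 -> clock=4.
Op 6: insert b.com -> 10.0.0.8 (expiry=4+9=13). clock=4
lookup b.com: present, ip=10.0.0.8 expiry=13 > clock=4

Answer: 10.0.0.8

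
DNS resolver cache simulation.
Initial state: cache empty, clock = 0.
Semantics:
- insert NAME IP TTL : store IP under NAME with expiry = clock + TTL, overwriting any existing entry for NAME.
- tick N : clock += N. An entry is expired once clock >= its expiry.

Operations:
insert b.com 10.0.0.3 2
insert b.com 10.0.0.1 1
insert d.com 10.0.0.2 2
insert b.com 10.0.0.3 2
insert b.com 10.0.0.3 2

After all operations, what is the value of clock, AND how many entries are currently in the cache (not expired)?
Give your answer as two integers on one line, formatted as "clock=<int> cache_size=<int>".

Op 1: insert b.com -> 10.0.0.3 (expiry=0+2=2). clock=0
Op 2: insert b.com -> 10.0.0.1 (expiry=0+1=1). clock=0
Op 3: insert d.com -> 10.0.0.2 (expiry=0+2=2). clock=0
Op 4: insert b.com -> 10.0.0.3 (expiry=0+2=2). clock=0
Op 5: insert b.com -> 10.0.0.3 (expiry=0+2=2). clock=0
Final clock = 0
Final cache (unexpired): {b.com,d.com} -> size=2

Answer: clock=0 cache_size=2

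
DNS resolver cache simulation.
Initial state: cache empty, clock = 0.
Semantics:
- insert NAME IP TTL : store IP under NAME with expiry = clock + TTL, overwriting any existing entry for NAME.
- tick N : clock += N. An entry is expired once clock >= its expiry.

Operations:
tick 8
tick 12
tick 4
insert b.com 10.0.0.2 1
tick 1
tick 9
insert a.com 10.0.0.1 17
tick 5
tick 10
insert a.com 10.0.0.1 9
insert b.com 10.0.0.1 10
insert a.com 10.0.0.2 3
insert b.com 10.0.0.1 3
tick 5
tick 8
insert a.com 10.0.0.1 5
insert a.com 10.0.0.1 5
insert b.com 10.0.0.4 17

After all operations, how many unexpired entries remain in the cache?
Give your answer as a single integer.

Answer: 2

Derivation:
Op 1: tick 8 -> clock=8.
Op 2: tick 12 -> clock=20.
Op 3: tick 4 -> clock=24.
Op 4: insert b.com -> 10.0.0.2 (expiry=24+1=25). clock=24
Op 5: tick 1 -> clock=25. purged={b.com}
Op 6: tick 9 -> clock=34.
Op 7: insert a.com -> 10.0.0.1 (expiry=34+17=51). clock=34
Op 8: tick 5 -> clock=39.
Op 9: tick 10 -> clock=49.
Op 10: insert a.com -> 10.0.0.1 (expiry=49+9=58). clock=49
Op 11: insert b.com -> 10.0.0.1 (expiry=49+10=59). clock=49
Op 12: insert a.com -> 10.0.0.2 (expiry=49+3=52). clock=49
Op 13: insert b.com -> 10.0.0.1 (expiry=49+3=52). clock=49
Op 14: tick 5 -> clock=54. purged={a.com,b.com}
Op 15: tick 8 -> clock=62.
Op 16: insert a.com -> 10.0.0.1 (expiry=62+5=67). clock=62
Op 17: insert a.com -> 10.0.0.1 (expiry=62+5=67). clock=62
Op 18: insert b.com -> 10.0.0.4 (expiry=62+17=79). clock=62
Final cache (unexpired): {a.com,b.com} -> size=2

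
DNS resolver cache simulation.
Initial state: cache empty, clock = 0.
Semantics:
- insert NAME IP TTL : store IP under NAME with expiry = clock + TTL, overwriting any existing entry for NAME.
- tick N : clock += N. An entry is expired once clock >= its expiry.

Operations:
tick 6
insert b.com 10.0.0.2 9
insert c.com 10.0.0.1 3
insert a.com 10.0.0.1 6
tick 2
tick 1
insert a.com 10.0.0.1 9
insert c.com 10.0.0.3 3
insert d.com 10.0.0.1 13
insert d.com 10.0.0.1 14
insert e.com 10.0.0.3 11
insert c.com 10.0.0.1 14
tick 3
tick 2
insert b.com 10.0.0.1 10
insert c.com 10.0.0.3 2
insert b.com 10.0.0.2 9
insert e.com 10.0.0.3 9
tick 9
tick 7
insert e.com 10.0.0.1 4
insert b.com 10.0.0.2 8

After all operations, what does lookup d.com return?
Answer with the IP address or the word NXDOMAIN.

Op 1: tick 6 -> clock=6.
Op 2: insert b.com -> 10.0.0.2 (expiry=6+9=15). clock=6
Op 3: insert c.com -> 10.0.0.1 (expiry=6+3=9). clock=6
Op 4: insert a.com -> 10.0.0.1 (expiry=6+6=12). clock=6
Op 5: tick 2 -> clock=8.
Op 6: tick 1 -> clock=9. purged={c.com}
Op 7: insert a.com -> 10.0.0.1 (expiry=9+9=18). clock=9
Op 8: insert c.com -> 10.0.0.3 (expiry=9+3=12). clock=9
Op 9: insert d.com -> 10.0.0.1 (expiry=9+13=22). clock=9
Op 10: insert d.com -> 10.0.0.1 (expiry=9+14=23). clock=9
Op 11: insert e.com -> 10.0.0.3 (expiry=9+11=20). clock=9
Op 12: insert c.com -> 10.0.0.1 (expiry=9+14=23). clock=9
Op 13: tick 3 -> clock=12.
Op 14: tick 2 -> clock=14.
Op 15: insert b.com -> 10.0.0.1 (expiry=14+10=24). clock=14
Op 16: insert c.com -> 10.0.0.3 (expiry=14+2=16). clock=14
Op 17: insert b.com -> 10.0.0.2 (expiry=14+9=23). clock=14
Op 18: insert e.com -> 10.0.0.3 (expiry=14+9=23). clock=14
Op 19: tick 9 -> clock=23. purged={a.com,b.com,c.com,d.com,e.com}
Op 20: tick 7 -> clock=30.
Op 21: insert e.com -> 10.0.0.1 (expiry=30+4=34). clock=30
Op 22: insert b.com -> 10.0.0.2 (expiry=30+8=38). clock=30
lookup d.com: not in cache (expired or never inserted)

Answer: NXDOMAIN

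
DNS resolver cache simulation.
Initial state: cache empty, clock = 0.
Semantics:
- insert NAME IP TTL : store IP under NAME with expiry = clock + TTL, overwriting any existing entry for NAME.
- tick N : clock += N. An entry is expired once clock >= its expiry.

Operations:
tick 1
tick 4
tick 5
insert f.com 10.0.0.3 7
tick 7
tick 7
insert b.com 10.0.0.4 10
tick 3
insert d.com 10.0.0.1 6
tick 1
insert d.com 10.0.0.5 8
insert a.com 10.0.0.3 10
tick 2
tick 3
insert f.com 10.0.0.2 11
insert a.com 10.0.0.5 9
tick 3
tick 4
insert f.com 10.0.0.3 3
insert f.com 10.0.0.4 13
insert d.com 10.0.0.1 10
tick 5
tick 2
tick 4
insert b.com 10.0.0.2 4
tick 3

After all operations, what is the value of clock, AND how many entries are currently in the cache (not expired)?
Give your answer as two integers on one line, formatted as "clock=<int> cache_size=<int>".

Op 1: tick 1 -> clock=1.
Op 2: tick 4 -> clock=5.
Op 3: tick 5 -> clock=10.
Op 4: insert f.com -> 10.0.0.3 (expiry=10+7=17). clock=10
Op 5: tick 7 -> clock=17. purged={f.com}
Op 6: tick 7 -> clock=24.
Op 7: insert b.com -> 10.0.0.4 (expiry=24+10=34). clock=24
Op 8: tick 3 -> clock=27.
Op 9: insert d.com -> 10.0.0.1 (expiry=27+6=33). clock=27
Op 10: tick 1 -> clock=28.
Op 11: insert d.com -> 10.0.0.5 (expiry=28+8=36). clock=28
Op 12: insert a.com -> 10.0.0.3 (expiry=28+10=38). clock=28
Op 13: tick 2 -> clock=30.
Op 14: tick 3 -> clock=33.
Op 15: insert f.com -> 10.0.0.2 (expiry=33+11=44). clock=33
Op 16: insert a.com -> 10.0.0.5 (expiry=33+9=42). clock=33
Op 17: tick 3 -> clock=36. purged={b.com,d.com}
Op 18: tick 4 -> clock=40.
Op 19: insert f.com -> 10.0.0.3 (expiry=40+3=43). clock=40
Op 20: insert f.com -> 10.0.0.4 (expiry=40+13=53). clock=40
Op 21: insert d.com -> 10.0.0.1 (expiry=40+10=50). clock=40
Op 22: tick 5 -> clock=45. purged={a.com}
Op 23: tick 2 -> clock=47.
Op 24: tick 4 -> clock=51. purged={d.com}
Op 25: insert b.com -> 10.0.0.2 (expiry=51+4=55). clock=51
Op 26: tick 3 -> clock=54. purged={f.com}
Final clock = 54
Final cache (unexpired): {b.com} -> size=1

Answer: clock=54 cache_size=1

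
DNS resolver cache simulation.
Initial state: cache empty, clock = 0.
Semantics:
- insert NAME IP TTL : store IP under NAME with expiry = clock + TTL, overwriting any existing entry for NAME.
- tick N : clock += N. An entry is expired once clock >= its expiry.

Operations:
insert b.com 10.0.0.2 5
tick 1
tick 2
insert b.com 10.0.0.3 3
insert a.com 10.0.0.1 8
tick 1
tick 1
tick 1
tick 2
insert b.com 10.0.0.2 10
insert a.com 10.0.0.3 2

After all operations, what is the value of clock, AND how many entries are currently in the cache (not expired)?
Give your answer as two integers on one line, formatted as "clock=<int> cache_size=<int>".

Op 1: insert b.com -> 10.0.0.2 (expiry=0+5=5). clock=0
Op 2: tick 1 -> clock=1.
Op 3: tick 2 -> clock=3.
Op 4: insert b.com -> 10.0.0.3 (expiry=3+3=6). clock=3
Op 5: insert a.com -> 10.0.0.1 (expiry=3+8=11). clock=3
Op 6: tick 1 -> clock=4.
Op 7: tick 1 -> clock=5.
Op 8: tick 1 -> clock=6. purged={b.com}
Op 9: tick 2 -> clock=8.
Op 10: insert b.com -> 10.0.0.2 (expiry=8+10=18). clock=8
Op 11: insert a.com -> 10.0.0.3 (expiry=8+2=10). clock=8
Final clock = 8
Final cache (unexpired): {a.com,b.com} -> size=2

Answer: clock=8 cache_size=2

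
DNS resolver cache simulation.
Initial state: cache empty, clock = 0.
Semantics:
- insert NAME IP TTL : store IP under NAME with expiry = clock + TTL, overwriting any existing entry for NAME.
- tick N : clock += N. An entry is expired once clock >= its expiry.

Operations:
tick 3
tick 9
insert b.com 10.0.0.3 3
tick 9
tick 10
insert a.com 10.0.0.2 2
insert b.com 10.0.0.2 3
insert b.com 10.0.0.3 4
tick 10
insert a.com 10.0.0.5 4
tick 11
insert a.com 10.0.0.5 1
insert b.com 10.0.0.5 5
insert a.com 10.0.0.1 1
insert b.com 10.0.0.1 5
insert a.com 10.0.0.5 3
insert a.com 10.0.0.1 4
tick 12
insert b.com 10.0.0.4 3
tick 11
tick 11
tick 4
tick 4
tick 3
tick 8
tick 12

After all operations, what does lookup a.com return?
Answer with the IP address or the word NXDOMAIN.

Answer: NXDOMAIN

Derivation:
Op 1: tick 3 -> clock=3.
Op 2: tick 9 -> clock=12.
Op 3: insert b.com -> 10.0.0.3 (expiry=12+3=15). clock=12
Op 4: tick 9 -> clock=21. purged={b.com}
Op 5: tick 10 -> clock=31.
Op 6: insert a.com -> 10.0.0.2 (expiry=31+2=33). clock=31
Op 7: insert b.com -> 10.0.0.2 (expiry=31+3=34). clock=31
Op 8: insert b.com -> 10.0.0.3 (expiry=31+4=35). clock=31
Op 9: tick 10 -> clock=41. purged={a.com,b.com}
Op 10: insert a.com -> 10.0.0.5 (expiry=41+4=45). clock=41
Op 11: tick 11 -> clock=52. purged={a.com}
Op 12: insert a.com -> 10.0.0.5 (expiry=52+1=53). clock=52
Op 13: insert b.com -> 10.0.0.5 (expiry=52+5=57). clock=52
Op 14: insert a.com -> 10.0.0.1 (expiry=52+1=53). clock=52
Op 15: insert b.com -> 10.0.0.1 (expiry=52+5=57). clock=52
Op 16: insert a.com -> 10.0.0.5 (expiry=52+3=55). clock=52
Op 17: insert a.com -> 10.0.0.1 (expiry=52+4=56). clock=52
Op 18: tick 12 -> clock=64. purged={a.com,b.com}
Op 19: insert b.com -> 10.0.0.4 (expiry=64+3=67). clock=64
Op 20: tick 11 -> clock=75. purged={b.com}
Op 21: tick 11 -> clock=86.
Op 22: tick 4 -> clock=90.
Op 23: tick 4 -> clock=94.
Op 24: tick 3 -> clock=97.
Op 25: tick 8 -> clock=105.
Op 26: tick 12 -> clock=117.
lookup a.com: not in cache (expired or never inserted)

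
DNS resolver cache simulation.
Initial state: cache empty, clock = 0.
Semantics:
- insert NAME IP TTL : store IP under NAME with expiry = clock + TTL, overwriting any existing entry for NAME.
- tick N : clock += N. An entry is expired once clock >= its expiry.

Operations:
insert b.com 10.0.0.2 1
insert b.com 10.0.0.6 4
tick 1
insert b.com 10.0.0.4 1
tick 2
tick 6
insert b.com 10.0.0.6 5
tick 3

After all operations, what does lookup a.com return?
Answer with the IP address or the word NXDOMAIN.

Answer: NXDOMAIN

Derivation:
Op 1: insert b.com -> 10.0.0.2 (expiry=0+1=1). clock=0
Op 2: insert b.com -> 10.0.0.6 (expiry=0+4=4). clock=0
Op 3: tick 1 -> clock=1.
Op 4: insert b.com -> 10.0.0.4 (expiry=1+1=2). clock=1
Op 5: tick 2 -> clock=3. purged={b.com}
Op 6: tick 6 -> clock=9.
Op 7: insert b.com -> 10.0.0.6 (expiry=9+5=14). clock=9
Op 8: tick 3 -> clock=12.
lookup a.com: not in cache (expired or never inserted)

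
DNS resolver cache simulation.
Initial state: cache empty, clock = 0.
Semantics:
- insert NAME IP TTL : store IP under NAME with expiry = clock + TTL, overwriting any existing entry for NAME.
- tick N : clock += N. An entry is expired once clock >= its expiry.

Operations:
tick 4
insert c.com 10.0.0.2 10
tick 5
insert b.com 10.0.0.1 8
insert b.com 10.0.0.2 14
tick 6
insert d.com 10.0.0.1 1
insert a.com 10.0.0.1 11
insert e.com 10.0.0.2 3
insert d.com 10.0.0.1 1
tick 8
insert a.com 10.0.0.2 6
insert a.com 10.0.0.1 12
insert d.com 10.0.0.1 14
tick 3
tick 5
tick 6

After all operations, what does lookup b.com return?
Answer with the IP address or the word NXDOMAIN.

Answer: NXDOMAIN

Derivation:
Op 1: tick 4 -> clock=4.
Op 2: insert c.com -> 10.0.0.2 (expiry=4+10=14). clock=4
Op 3: tick 5 -> clock=9.
Op 4: insert b.com -> 10.0.0.1 (expiry=9+8=17). clock=9
Op 5: insert b.com -> 10.0.0.2 (expiry=9+14=23). clock=9
Op 6: tick 6 -> clock=15. purged={c.com}
Op 7: insert d.com -> 10.0.0.1 (expiry=15+1=16). clock=15
Op 8: insert a.com -> 10.0.0.1 (expiry=15+11=26). clock=15
Op 9: insert e.com -> 10.0.0.2 (expiry=15+3=18). clock=15
Op 10: insert d.com -> 10.0.0.1 (expiry=15+1=16). clock=15
Op 11: tick 8 -> clock=23. purged={b.com,d.com,e.com}
Op 12: insert a.com -> 10.0.0.2 (expiry=23+6=29). clock=23
Op 13: insert a.com -> 10.0.0.1 (expiry=23+12=35). clock=23
Op 14: insert d.com -> 10.0.0.1 (expiry=23+14=37). clock=23
Op 15: tick 3 -> clock=26.
Op 16: tick 5 -> clock=31.
Op 17: tick 6 -> clock=37. purged={a.com,d.com}
lookup b.com: not in cache (expired or never inserted)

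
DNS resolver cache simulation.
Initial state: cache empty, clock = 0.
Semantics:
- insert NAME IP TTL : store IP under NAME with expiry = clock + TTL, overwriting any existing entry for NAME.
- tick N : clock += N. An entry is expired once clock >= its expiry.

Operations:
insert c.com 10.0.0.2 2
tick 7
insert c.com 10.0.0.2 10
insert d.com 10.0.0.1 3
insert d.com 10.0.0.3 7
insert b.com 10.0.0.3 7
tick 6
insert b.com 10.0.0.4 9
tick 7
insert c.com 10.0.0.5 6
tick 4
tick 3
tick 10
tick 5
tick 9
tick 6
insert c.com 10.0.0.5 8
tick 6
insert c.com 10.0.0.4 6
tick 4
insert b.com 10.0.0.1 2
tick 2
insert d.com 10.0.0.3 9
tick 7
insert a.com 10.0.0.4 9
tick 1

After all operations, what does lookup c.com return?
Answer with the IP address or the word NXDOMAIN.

Answer: NXDOMAIN

Derivation:
Op 1: insert c.com -> 10.0.0.2 (expiry=0+2=2). clock=0
Op 2: tick 7 -> clock=7. purged={c.com}
Op 3: insert c.com -> 10.0.0.2 (expiry=7+10=17). clock=7
Op 4: insert d.com -> 10.0.0.1 (expiry=7+3=10). clock=7
Op 5: insert d.com -> 10.0.0.3 (expiry=7+7=14). clock=7
Op 6: insert b.com -> 10.0.0.3 (expiry=7+7=14). clock=7
Op 7: tick 6 -> clock=13.
Op 8: insert b.com -> 10.0.0.4 (expiry=13+9=22). clock=13
Op 9: tick 7 -> clock=20. purged={c.com,d.com}
Op 10: insert c.com -> 10.0.0.5 (expiry=20+6=26). clock=20
Op 11: tick 4 -> clock=24. purged={b.com}
Op 12: tick 3 -> clock=27. purged={c.com}
Op 13: tick 10 -> clock=37.
Op 14: tick 5 -> clock=42.
Op 15: tick 9 -> clock=51.
Op 16: tick 6 -> clock=57.
Op 17: insert c.com -> 10.0.0.5 (expiry=57+8=65). clock=57
Op 18: tick 6 -> clock=63.
Op 19: insert c.com -> 10.0.0.4 (expiry=63+6=69). clock=63
Op 20: tick 4 -> clock=67.
Op 21: insert b.com -> 10.0.0.1 (expiry=67+2=69). clock=67
Op 22: tick 2 -> clock=69. purged={b.com,c.com}
Op 23: insert d.com -> 10.0.0.3 (expiry=69+9=78). clock=69
Op 24: tick 7 -> clock=76.
Op 25: insert a.com -> 10.0.0.4 (expiry=76+9=85). clock=76
Op 26: tick 1 -> clock=77.
lookup c.com: not in cache (expired or never inserted)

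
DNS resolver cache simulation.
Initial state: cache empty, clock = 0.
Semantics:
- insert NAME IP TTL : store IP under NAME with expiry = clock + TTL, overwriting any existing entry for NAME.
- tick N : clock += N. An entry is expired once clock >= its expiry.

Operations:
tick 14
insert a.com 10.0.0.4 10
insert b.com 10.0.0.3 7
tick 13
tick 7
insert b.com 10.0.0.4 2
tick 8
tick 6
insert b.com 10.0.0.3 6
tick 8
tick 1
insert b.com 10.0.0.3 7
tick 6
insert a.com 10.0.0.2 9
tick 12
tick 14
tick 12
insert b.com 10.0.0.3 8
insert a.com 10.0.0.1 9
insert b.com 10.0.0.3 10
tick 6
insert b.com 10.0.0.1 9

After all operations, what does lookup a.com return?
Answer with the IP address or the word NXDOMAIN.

Answer: 10.0.0.1

Derivation:
Op 1: tick 14 -> clock=14.
Op 2: insert a.com -> 10.0.0.4 (expiry=14+10=24). clock=14
Op 3: insert b.com -> 10.0.0.3 (expiry=14+7=21). clock=14
Op 4: tick 13 -> clock=27. purged={a.com,b.com}
Op 5: tick 7 -> clock=34.
Op 6: insert b.com -> 10.0.0.4 (expiry=34+2=36). clock=34
Op 7: tick 8 -> clock=42. purged={b.com}
Op 8: tick 6 -> clock=48.
Op 9: insert b.com -> 10.0.0.3 (expiry=48+6=54). clock=48
Op 10: tick 8 -> clock=56. purged={b.com}
Op 11: tick 1 -> clock=57.
Op 12: insert b.com -> 10.0.0.3 (expiry=57+7=64). clock=57
Op 13: tick 6 -> clock=63.
Op 14: insert a.com -> 10.0.0.2 (expiry=63+9=72). clock=63
Op 15: tick 12 -> clock=75. purged={a.com,b.com}
Op 16: tick 14 -> clock=89.
Op 17: tick 12 -> clock=101.
Op 18: insert b.com -> 10.0.0.3 (expiry=101+8=109). clock=101
Op 19: insert a.com -> 10.0.0.1 (expiry=101+9=110). clock=101
Op 20: insert b.com -> 10.0.0.3 (expiry=101+10=111). clock=101
Op 21: tick 6 -> clock=107.
Op 22: insert b.com -> 10.0.0.1 (expiry=107+9=116). clock=107
lookup a.com: present, ip=10.0.0.1 expiry=110 > clock=107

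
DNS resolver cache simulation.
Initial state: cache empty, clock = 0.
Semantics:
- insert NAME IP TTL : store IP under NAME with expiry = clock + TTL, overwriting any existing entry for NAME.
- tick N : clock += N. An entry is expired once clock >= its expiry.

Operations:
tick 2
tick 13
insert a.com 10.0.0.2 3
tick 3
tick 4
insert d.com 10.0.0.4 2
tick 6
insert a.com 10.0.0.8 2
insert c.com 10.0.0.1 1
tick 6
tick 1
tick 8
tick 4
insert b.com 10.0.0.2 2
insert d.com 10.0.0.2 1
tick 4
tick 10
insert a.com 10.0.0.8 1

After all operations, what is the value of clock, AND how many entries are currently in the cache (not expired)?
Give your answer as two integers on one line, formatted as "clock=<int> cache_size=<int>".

Answer: clock=61 cache_size=1

Derivation:
Op 1: tick 2 -> clock=2.
Op 2: tick 13 -> clock=15.
Op 3: insert a.com -> 10.0.0.2 (expiry=15+3=18). clock=15
Op 4: tick 3 -> clock=18. purged={a.com}
Op 5: tick 4 -> clock=22.
Op 6: insert d.com -> 10.0.0.4 (expiry=22+2=24). clock=22
Op 7: tick 6 -> clock=28. purged={d.com}
Op 8: insert a.com -> 10.0.0.8 (expiry=28+2=30). clock=28
Op 9: insert c.com -> 10.0.0.1 (expiry=28+1=29). clock=28
Op 10: tick 6 -> clock=34. purged={a.com,c.com}
Op 11: tick 1 -> clock=35.
Op 12: tick 8 -> clock=43.
Op 13: tick 4 -> clock=47.
Op 14: insert b.com -> 10.0.0.2 (expiry=47+2=49). clock=47
Op 15: insert d.com -> 10.0.0.2 (expiry=47+1=48). clock=47
Op 16: tick 4 -> clock=51. purged={b.com,d.com}
Op 17: tick 10 -> clock=61.
Op 18: insert a.com -> 10.0.0.8 (expiry=61+1=62). clock=61
Final clock = 61
Final cache (unexpired): {a.com} -> size=1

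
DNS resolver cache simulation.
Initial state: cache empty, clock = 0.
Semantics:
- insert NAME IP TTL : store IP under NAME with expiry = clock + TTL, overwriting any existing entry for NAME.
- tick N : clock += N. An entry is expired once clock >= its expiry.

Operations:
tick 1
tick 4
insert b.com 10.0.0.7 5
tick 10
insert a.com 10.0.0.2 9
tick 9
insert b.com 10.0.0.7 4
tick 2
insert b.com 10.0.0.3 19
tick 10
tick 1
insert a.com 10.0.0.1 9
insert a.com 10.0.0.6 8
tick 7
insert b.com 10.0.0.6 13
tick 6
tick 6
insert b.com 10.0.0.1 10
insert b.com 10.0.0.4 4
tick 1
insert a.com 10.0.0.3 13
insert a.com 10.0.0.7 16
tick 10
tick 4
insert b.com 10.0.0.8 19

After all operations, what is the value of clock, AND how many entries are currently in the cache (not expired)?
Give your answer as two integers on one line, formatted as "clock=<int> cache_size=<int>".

Op 1: tick 1 -> clock=1.
Op 2: tick 4 -> clock=5.
Op 3: insert b.com -> 10.0.0.7 (expiry=5+5=10). clock=5
Op 4: tick 10 -> clock=15. purged={b.com}
Op 5: insert a.com -> 10.0.0.2 (expiry=15+9=24). clock=15
Op 6: tick 9 -> clock=24. purged={a.com}
Op 7: insert b.com -> 10.0.0.7 (expiry=24+4=28). clock=24
Op 8: tick 2 -> clock=26.
Op 9: insert b.com -> 10.0.0.3 (expiry=26+19=45). clock=26
Op 10: tick 10 -> clock=36.
Op 11: tick 1 -> clock=37.
Op 12: insert a.com -> 10.0.0.1 (expiry=37+9=46). clock=37
Op 13: insert a.com -> 10.0.0.6 (expiry=37+8=45). clock=37
Op 14: tick 7 -> clock=44.
Op 15: insert b.com -> 10.0.0.6 (expiry=44+13=57). clock=44
Op 16: tick 6 -> clock=50. purged={a.com}
Op 17: tick 6 -> clock=56.
Op 18: insert b.com -> 10.0.0.1 (expiry=56+10=66). clock=56
Op 19: insert b.com -> 10.0.0.4 (expiry=56+4=60). clock=56
Op 20: tick 1 -> clock=57.
Op 21: insert a.com -> 10.0.0.3 (expiry=57+13=70). clock=57
Op 22: insert a.com -> 10.0.0.7 (expiry=57+16=73). clock=57
Op 23: tick 10 -> clock=67. purged={b.com}
Op 24: tick 4 -> clock=71.
Op 25: insert b.com -> 10.0.0.8 (expiry=71+19=90). clock=71
Final clock = 71
Final cache (unexpired): {a.com,b.com} -> size=2

Answer: clock=71 cache_size=2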